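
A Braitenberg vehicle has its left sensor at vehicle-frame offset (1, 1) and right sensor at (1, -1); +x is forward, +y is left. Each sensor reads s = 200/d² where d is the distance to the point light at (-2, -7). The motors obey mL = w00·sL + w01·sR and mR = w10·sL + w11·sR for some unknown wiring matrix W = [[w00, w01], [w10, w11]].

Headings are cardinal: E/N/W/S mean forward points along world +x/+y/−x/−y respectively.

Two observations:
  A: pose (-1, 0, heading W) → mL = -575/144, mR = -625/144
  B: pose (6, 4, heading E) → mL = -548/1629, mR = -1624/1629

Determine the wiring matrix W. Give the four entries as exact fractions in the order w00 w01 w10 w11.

-1 1/2 -1/2 -1/2

obs A: pose=(-1,0,W) → sL=50/9, sR=25/8, mL=-575/144, mR=-625/144
obs B: pose=(6,4,E) → sL=8/9, sR=200/181, mL=-548/1629, mR=-1624/1629
sensor matrix S = [[50/9, 25/8], [8/9, 200/181]]; det S = 1825/543
solve [mL_A; mL_B] = S·[w00; w01] and [mR_A; mR_B] = S·[w10; w11]:
  w00 = -1, w01 = 1/2, w10 = -1/2, w11 = -1/2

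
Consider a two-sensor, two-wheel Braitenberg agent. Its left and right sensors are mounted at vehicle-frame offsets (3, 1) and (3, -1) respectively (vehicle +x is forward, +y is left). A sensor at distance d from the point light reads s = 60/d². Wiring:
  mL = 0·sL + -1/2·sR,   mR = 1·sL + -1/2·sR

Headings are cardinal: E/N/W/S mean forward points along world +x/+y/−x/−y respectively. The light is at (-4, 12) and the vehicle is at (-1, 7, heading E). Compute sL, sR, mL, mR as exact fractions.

15/13 5/6 -5/12 115/156

left sensor world pos  = (2, 8); dL² = 52
right sensor world pos = (2, 6); dR² = 72
sL = 60/52 = 15/13
sR = 60/72 = 5/6
mL = 0·sL + -1/2·sR = -5/12
mR = 1·sL + -1/2·sR = 115/156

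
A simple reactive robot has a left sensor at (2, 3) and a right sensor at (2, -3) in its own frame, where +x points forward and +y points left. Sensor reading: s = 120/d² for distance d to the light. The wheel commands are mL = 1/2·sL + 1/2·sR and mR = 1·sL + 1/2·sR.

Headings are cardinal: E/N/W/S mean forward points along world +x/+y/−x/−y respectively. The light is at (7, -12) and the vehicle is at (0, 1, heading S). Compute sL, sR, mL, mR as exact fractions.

left sensor world pos  = (3, -1); dL² = 137
right sensor world pos = (-3, -1); dR² = 221
sL = 120/137 = 120/137
sR = 120/221 = 120/221
mL = 1/2·sL + 1/2·sR = 21480/30277
mR = 1·sL + 1/2·sR = 34740/30277

120/137 120/221 21480/30277 34740/30277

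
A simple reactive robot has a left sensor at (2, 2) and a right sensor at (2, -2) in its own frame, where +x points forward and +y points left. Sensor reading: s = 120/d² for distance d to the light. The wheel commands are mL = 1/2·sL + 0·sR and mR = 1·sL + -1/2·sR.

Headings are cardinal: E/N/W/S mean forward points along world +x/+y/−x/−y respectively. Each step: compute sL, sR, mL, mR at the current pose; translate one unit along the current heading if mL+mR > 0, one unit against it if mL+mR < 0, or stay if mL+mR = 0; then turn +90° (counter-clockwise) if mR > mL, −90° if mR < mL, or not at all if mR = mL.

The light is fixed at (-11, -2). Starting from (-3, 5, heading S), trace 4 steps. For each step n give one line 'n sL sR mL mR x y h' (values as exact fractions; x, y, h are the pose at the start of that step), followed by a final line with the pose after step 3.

n=0: pose=(-3,5,S); sL=24/25, sR=120/61; mL=12/25, mR=-36/1525; mL+mR=696/1525 → advance +1; mR−mL=-768/1525 → turn -1·90°
n=1: pose=(-3,4,W); sL=30/13, sR=6/5; mL=15/13, mR=111/65; mL+mR=186/65 → advance +1; mR−mL=36/65 → turn +1·90°
n=2: pose=(-4,4,S); sL=120/97, sR=120/41; mL=60/97, mR=-900/3977; mL+mR=1560/3977 → advance +1; mR−mL=-3360/3977 → turn -1·90°
n=3: pose=(-4,3,W); sL=60/17, sR=60/37; mL=30/17, mR=1710/629; mL+mR=2820/629 → advance +1; mR−mL=600/629 → turn +1·90°

0 24/25 120/61 12/25 -36/1525 -3 5 S
1 30/13 6/5 15/13 111/65 -3 4 W
2 120/97 120/41 60/97 -900/3977 -4 4 S
3 60/17 60/37 30/17 1710/629 -4 3 W
final -5 3 S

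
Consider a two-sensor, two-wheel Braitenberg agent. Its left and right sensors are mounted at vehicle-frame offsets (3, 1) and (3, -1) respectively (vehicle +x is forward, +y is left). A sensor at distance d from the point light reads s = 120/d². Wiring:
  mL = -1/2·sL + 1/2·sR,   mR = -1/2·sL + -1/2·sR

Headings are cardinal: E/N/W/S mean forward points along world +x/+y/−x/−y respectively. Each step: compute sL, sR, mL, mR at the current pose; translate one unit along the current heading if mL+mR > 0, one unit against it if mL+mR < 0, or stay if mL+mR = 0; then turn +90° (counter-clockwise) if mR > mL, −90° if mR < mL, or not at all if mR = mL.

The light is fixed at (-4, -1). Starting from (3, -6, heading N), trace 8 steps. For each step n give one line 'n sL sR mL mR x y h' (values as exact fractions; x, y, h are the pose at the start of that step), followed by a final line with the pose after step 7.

0 3 30/17 -21/34 -81/34 3 -6 N
1 24/25 120/149 -288/3725 -3288/3725 3 -7 E
2 12/13 60/53 72/689 -708/689 2 -7 S
3 8/3 24/5 16/15 -56/15 2 -6 W
4 3 30/17 -21/34 -81/34 3 -6 N
5 24/25 120/149 -288/3725 -3288/3725 3 -7 E
6 12/13 60/53 72/689 -708/689 2 -7 S
7 8/3 24/5 16/15 -56/15 2 -6 W
final 3 -6 N

n=0: pose=(3,-6,N); sL=3, sR=30/17; mL=-21/34, mR=-81/34; mL+mR=-3 → advance -1; mR−mL=-30/17 → turn -1·90°
n=1: pose=(3,-7,E); sL=24/25, sR=120/149; mL=-288/3725, mR=-3288/3725; mL+mR=-24/25 → advance -1; mR−mL=-120/149 → turn -1·90°
n=2: pose=(2,-7,S); sL=12/13, sR=60/53; mL=72/689, mR=-708/689; mL+mR=-12/13 → advance -1; mR−mL=-60/53 → turn -1·90°
n=3: pose=(2,-6,W); sL=8/3, sR=24/5; mL=16/15, mR=-56/15; mL+mR=-8/3 → advance -1; mR−mL=-24/5 → turn -1·90°
n=4: pose=(3,-6,N); sL=3, sR=30/17; mL=-21/34, mR=-81/34; mL+mR=-3 → advance -1; mR−mL=-30/17 → turn -1·90°
n=5: pose=(3,-7,E); sL=24/25, sR=120/149; mL=-288/3725, mR=-3288/3725; mL+mR=-24/25 → advance -1; mR−mL=-120/149 → turn -1·90°
n=6: pose=(2,-7,S); sL=12/13, sR=60/53; mL=72/689, mR=-708/689; mL+mR=-12/13 → advance -1; mR−mL=-60/53 → turn -1·90°
n=7: pose=(2,-6,W); sL=8/3, sR=24/5; mL=16/15, mR=-56/15; mL+mR=-8/3 → advance -1; mR−mL=-24/5 → turn -1·90°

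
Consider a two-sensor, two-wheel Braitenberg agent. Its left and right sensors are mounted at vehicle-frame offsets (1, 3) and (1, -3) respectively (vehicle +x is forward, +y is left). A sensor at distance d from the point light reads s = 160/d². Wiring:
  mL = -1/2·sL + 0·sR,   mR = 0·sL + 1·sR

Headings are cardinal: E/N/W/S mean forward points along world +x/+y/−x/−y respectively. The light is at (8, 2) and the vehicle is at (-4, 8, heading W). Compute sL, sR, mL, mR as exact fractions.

left sensor world pos  = (-5, 5); dL² = 178
right sensor world pos = (-5, 11); dR² = 250
sL = 160/178 = 80/89
sR = 160/250 = 16/25
mL = -1/2·sL + 0·sR = -40/89
mR = 0·sL + 1·sR = 16/25

80/89 16/25 -40/89 16/25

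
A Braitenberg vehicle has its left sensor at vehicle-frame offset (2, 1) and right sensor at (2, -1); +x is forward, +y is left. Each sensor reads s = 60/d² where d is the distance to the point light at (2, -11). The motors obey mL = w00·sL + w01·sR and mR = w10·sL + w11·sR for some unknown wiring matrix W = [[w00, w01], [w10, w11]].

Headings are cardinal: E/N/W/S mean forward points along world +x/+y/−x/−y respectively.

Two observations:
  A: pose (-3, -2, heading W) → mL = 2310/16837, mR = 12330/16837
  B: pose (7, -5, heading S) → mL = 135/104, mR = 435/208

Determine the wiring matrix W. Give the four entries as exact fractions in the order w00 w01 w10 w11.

obs A: pose=(-3,-2,W) → sL=60/113, sR=60/149, mL=2310/16837, mR=12330/16837
obs B: pose=(7,-5,S) → sL=15/13, sR=15/8, mL=135/104, mR=435/208
sensor matrix S = [[60/113, 60/149], [15/13, 15/8]]; det S = 232425/437762
solve [mL_A; mL_B] = S·[w00; w01] and [mR_A; mR_B] = S·[w10; w11]:
  w00 = -1/2, w01 = 1, w10 = 1, w11 = 1/2

-1/2 1 1 1/2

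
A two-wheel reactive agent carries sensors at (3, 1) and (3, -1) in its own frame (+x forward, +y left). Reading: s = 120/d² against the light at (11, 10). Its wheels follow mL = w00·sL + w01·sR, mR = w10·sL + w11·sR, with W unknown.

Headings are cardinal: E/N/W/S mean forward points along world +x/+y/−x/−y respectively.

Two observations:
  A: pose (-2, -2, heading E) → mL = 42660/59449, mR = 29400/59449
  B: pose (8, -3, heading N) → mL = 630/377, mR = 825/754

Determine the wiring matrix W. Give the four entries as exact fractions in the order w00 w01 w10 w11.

1/2 1 1/2 1/2

obs A: pose=(-2,-2,E) → sL=120/221, sR=120/269, mL=42660/59449, mR=29400/59449
obs B: pose=(8,-3,N) → sL=30/29, sR=15/13, mL=630/377, mR=825/754
sensor matrix S = [[120/221, 120/269], [30/29, 15/13]]; det S = 3699000/22412273
solve [mL_A; mL_B] = S·[w00; w01] and [mR_A; mR_B] = S·[w10; w11]:
  w00 = 1/2, w01 = 1, w10 = 1/2, w11 = 1/2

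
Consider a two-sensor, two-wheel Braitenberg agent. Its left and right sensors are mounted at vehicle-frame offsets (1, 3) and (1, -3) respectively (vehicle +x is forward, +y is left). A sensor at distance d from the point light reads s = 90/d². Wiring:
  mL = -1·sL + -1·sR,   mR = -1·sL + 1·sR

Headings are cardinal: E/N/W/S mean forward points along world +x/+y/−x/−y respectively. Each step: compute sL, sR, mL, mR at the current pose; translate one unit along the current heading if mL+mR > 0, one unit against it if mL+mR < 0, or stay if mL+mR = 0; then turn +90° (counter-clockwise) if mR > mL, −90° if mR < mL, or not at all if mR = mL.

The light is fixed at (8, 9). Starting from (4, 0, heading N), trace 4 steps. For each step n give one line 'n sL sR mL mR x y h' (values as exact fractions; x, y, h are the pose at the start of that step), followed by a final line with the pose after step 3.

n=0: pose=(4,0,N); sL=90/113, sR=18/13; mL=-3204/1469, mR=864/1469; mL+mR=-180/113 → advance -1; mR−mL=36/13 → turn +1·90°
n=1: pose=(4,-1,W); sL=45/97, sR=45/37; mL=-6030/3589, mR=2700/3589; mL+mR=-90/97 → advance -1; mR−mL=90/37 → turn +1·90°
n=2: pose=(5,-1,S); sL=90/121, sR=90/157; mL=-25020/18997, mR=-3240/18997; mL+mR=-180/121 → advance -1; mR−mL=180/157 → turn +1·90°
n=3: pose=(5,0,E); sL=9/4, sR=45/74; mL=-423/148, mR=-243/148; mL+mR=-9/2 → advance -1; mR−mL=45/37 → turn +1·90°

0 90/113 18/13 -3204/1469 864/1469 4 0 N
1 45/97 45/37 -6030/3589 2700/3589 4 -1 W
2 90/121 90/157 -25020/18997 -3240/18997 5 -1 S
3 9/4 45/74 -423/148 -243/148 5 0 E
final 4 0 N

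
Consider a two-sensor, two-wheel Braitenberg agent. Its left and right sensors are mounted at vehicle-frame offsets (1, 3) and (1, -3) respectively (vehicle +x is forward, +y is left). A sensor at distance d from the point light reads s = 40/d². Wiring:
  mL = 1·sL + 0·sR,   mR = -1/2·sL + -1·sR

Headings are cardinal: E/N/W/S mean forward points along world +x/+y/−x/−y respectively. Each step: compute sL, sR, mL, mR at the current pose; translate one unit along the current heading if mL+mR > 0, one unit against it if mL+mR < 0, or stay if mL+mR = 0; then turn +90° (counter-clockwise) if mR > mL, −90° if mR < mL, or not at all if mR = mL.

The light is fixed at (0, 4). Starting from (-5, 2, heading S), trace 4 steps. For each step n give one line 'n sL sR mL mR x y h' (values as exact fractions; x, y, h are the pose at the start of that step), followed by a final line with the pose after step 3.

0 40/13 40/73 40/13 -1980/949 -5 2 S
1 5/9 10/9 5/9 -25/18 -5 1 W
2 40/53 8 40/53 -444/53 -4 1 N
3 4 20/29 4 -78/29 -4 0 E
final -3 0 S

n=0: pose=(-5,2,S); sL=40/13, sR=40/73; mL=40/13, mR=-1980/949; mL+mR=940/949 → advance +1; mR−mL=-4900/949 → turn -1·90°
n=1: pose=(-5,1,W); sL=5/9, sR=10/9; mL=5/9, mR=-25/18; mL+mR=-5/6 → advance -1; mR−mL=-35/18 → turn -1·90°
n=2: pose=(-4,1,N); sL=40/53, sR=8; mL=40/53, mR=-444/53; mL+mR=-404/53 → advance -1; mR−mL=-484/53 → turn -1·90°
n=3: pose=(-4,0,E); sL=4, sR=20/29; mL=4, mR=-78/29; mL+mR=38/29 → advance +1; mR−mL=-194/29 → turn -1·90°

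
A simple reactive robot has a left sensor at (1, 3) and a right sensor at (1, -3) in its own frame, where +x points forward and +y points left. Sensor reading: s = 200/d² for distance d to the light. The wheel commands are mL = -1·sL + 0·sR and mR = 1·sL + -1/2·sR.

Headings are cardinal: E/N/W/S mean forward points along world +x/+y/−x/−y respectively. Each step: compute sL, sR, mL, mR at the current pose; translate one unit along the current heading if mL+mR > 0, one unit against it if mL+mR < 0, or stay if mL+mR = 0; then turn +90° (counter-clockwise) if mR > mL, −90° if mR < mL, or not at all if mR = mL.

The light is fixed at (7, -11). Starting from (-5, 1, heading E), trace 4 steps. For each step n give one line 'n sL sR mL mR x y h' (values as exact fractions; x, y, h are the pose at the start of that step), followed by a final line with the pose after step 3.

n=0: pose=(-5,1,E); sL=100/173, sR=100/101; mL=-100/173, mR=1450/17473; mL+mR=-50/101 → advance -1; mR−mL=11550/17473 → turn +1·90°
n=1: pose=(-6,1,N); sL=8/17, sR=200/269; mL=-8/17, mR=452/4573; mL+mR=-100/269 → advance -1; mR−mL=2604/4573 → turn +1·90°
n=2: pose=(-6,0,W); sL=10/13, sR=25/49; mL=-10/13, mR=655/1274; mL+mR=-25/98 → advance -1; mR−mL=1635/1274 → turn +1·90°
n=3: pose=(-5,0,S); sL=200/181, sR=8/13; mL=-200/181, mR=1876/2353; mL+mR=-4/13 → advance -1; mR−mL=4476/2353 → turn +1·90°

0 100/173 100/101 -100/173 1450/17473 -5 1 E
1 8/17 200/269 -8/17 452/4573 -6 1 N
2 10/13 25/49 -10/13 655/1274 -6 0 W
3 200/181 8/13 -200/181 1876/2353 -5 0 S
final -5 1 E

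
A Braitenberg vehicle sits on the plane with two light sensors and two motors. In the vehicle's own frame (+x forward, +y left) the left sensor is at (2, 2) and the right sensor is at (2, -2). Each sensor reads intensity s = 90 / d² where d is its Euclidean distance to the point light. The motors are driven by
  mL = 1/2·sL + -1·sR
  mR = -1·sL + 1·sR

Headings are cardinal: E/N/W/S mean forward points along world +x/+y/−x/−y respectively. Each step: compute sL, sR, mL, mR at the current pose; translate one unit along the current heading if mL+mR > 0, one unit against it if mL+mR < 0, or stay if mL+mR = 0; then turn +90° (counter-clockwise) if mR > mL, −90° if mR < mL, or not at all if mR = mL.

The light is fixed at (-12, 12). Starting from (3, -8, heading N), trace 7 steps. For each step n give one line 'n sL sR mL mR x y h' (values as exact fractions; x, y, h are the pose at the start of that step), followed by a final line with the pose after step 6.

n=0: pose=(3,-8,N); sL=90/493, sR=90/613; mL=-16785/302209, mR=-10800/302209; mL+mR=-45/493 → advance -1; mR−mL=5985/302209 → turn +1·90°
n=1: pose=(3,-9,W); sL=45/349, sR=9/53; mL=-3897/36994, mR=756/18497; mL+mR=-45/698 → advance -1; mR−mL=5409/36994 → turn +1·90°
n=2: pose=(4,-9,S); sL=90/853, sR=18/145; mL=-8829/123685, mR=2304/123685; mL+mR=-45/853 → advance -1; mR−mL=11133/123685 → turn +1·90°
n=3: pose=(4,-8,E); sL=5/36, sR=45/404; mL=-305/7272, mR=-25/909; mL+mR=-5/72 → advance -1; mR−mL=35/2424 → turn +1·90°
n=4: pose=(3,-8,N); sL=90/493, sR=90/613; mL=-16785/302209, mR=-10800/302209; mL+mR=-45/493 → advance -1; mR−mL=5985/302209 → turn +1·90°
n=5: pose=(3,-9,W); sL=45/349, sR=9/53; mL=-3897/36994, mR=756/18497; mL+mR=-45/698 → advance -1; mR−mL=5409/36994 → turn +1·90°
n=6: pose=(4,-9,S); sL=90/853, sR=18/145; mL=-8829/123685, mR=2304/123685; mL+mR=-45/853 → advance -1; mR−mL=11133/123685 → turn +1·90°

0 90/493 90/613 -16785/302209 -10800/302209 3 -8 N
1 45/349 9/53 -3897/36994 756/18497 3 -9 W
2 90/853 18/145 -8829/123685 2304/123685 4 -9 S
3 5/36 45/404 -305/7272 -25/909 4 -8 E
4 90/493 90/613 -16785/302209 -10800/302209 3 -8 N
5 45/349 9/53 -3897/36994 756/18497 3 -9 W
6 90/853 18/145 -8829/123685 2304/123685 4 -9 S
final 4 -8 E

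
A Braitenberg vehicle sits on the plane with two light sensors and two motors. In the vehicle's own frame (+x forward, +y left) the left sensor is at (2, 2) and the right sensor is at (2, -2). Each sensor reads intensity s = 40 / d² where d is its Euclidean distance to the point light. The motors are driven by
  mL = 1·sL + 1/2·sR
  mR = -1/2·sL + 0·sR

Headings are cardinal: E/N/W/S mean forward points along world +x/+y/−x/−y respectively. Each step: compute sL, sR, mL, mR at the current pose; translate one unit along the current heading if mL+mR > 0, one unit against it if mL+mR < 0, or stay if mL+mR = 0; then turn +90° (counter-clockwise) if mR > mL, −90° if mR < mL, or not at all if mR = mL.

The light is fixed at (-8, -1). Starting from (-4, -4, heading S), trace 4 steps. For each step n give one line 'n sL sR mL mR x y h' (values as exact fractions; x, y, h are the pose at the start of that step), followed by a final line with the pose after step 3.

0 40/61 40/29 2380/1769 -20/61 -4 -4 S
1 1 5 7/2 -1/2 -4 -5 W
2 8 40/29 252/29 -4 -5 -5 N
3 20/13 4/5 126/65 -10/13 -5 -4 E
final -4 -4 S

n=0: pose=(-4,-4,S); sL=40/61, sR=40/29; mL=2380/1769, mR=-20/61; mL+mR=1800/1769 → advance +1; mR−mL=-2960/1769 → turn -1·90°
n=1: pose=(-4,-5,W); sL=1, sR=5; mL=7/2, mR=-1/2; mL+mR=3 → advance +1; mR−mL=-4 → turn -1·90°
n=2: pose=(-5,-5,N); sL=8, sR=40/29; mL=252/29, mR=-4; mL+mR=136/29 → advance +1; mR−mL=-368/29 → turn -1·90°
n=3: pose=(-5,-4,E); sL=20/13, sR=4/5; mL=126/65, mR=-10/13; mL+mR=76/65 → advance +1; mR−mL=-176/65 → turn -1·90°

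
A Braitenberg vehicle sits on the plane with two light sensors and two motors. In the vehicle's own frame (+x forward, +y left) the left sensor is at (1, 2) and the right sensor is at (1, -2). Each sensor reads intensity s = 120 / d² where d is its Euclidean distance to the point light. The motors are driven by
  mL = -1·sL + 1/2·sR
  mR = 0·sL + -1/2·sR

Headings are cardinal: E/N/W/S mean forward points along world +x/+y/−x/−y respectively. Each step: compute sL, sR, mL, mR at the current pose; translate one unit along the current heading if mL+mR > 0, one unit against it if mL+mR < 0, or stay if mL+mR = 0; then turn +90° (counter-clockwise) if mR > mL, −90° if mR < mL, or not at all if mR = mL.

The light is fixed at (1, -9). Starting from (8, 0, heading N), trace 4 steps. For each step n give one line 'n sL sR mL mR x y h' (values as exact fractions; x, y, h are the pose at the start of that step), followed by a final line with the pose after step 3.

n=0: pose=(8,0,N); sL=24/25, sR=120/181; mL=-2844/4525, mR=-60/181; mL+mR=-24/25 → advance -1; mR−mL=1344/4525 → turn +1·90°
n=1: pose=(8,-1,W); sL=5/3, sR=15/17; mL=-125/102, mR=-15/34; mL+mR=-5/3 → advance -1; mR−mL=40/51 → turn +1·90°
n=2: pose=(9,-1,S); sL=120/149, sR=24/17; mL=-252/2533, mR=-12/17; mL+mR=-120/149 → advance -1; mR−mL=-1536/2533 → turn -1·90°
n=3: pose=(9,0,W); sL=60/49, sR=12/17; mL=-726/833, mR=-6/17; mL+mR=-60/49 → advance -1; mR−mL=432/833 → turn +1·90°

0 24/25 120/181 -2844/4525 -60/181 8 0 N
1 5/3 15/17 -125/102 -15/34 8 -1 W
2 120/149 24/17 -252/2533 -12/17 9 -1 S
3 60/49 12/17 -726/833 -6/17 9 0 W
final 10 0 S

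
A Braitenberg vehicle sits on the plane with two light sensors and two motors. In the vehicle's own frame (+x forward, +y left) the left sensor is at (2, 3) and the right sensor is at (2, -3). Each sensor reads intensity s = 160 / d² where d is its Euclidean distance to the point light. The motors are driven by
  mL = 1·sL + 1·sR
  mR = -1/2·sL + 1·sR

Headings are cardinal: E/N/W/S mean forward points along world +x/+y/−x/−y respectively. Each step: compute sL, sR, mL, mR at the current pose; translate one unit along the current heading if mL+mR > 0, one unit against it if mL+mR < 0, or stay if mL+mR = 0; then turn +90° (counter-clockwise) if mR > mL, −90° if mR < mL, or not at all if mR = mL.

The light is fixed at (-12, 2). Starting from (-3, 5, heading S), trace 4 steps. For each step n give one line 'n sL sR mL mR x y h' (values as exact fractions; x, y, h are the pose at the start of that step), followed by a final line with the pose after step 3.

0 32/29 160/37 5824/1073 4048/1073 -3 5 S
1 16/5 80/37 992/185 104/185 -3 4 W
2 160/41 160/137 28480/5617 -4400/5617 -4 4 N
3 20/17 8/5 236/85 86/85 -4 5 E
final -3 5 S

n=0: pose=(-3,5,S); sL=32/29, sR=160/37; mL=5824/1073, mR=4048/1073; mL+mR=9872/1073 → advance +1; mR−mL=-48/29 → turn -1·90°
n=1: pose=(-3,4,W); sL=16/5, sR=80/37; mL=992/185, mR=104/185; mL+mR=1096/185 → advance +1; mR−mL=-24/5 → turn -1·90°
n=2: pose=(-4,4,N); sL=160/41, sR=160/137; mL=28480/5617, mR=-4400/5617; mL+mR=24080/5617 → advance +1; mR−mL=-240/41 → turn -1·90°
n=3: pose=(-4,5,E); sL=20/17, sR=8/5; mL=236/85, mR=86/85; mL+mR=322/85 → advance +1; mR−mL=-30/17 → turn -1·90°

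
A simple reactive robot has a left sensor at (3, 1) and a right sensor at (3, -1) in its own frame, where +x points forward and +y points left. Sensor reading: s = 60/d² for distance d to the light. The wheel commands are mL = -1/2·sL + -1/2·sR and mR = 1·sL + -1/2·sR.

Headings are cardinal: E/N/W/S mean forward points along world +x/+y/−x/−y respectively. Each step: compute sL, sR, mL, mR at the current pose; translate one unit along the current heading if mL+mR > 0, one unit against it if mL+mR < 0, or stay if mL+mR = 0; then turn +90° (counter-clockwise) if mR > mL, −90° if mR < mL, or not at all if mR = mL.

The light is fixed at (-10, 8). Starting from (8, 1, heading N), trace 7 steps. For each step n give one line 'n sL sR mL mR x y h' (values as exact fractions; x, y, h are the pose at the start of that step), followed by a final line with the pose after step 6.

n=0: pose=(8,1,N); sL=12/61, sR=60/377; mL=-4092/22997, mR=2694/22997; mL+mR=-1398/22997 → advance -1; mR−mL=18/61 → turn +1·90°
n=1: pose=(8,0,W); sL=10/51, sR=30/137; mL=-1450/6987, mR=605/6987; mL+mR=-845/6987 → advance -1; mR−mL=5/17 → turn +1·90°
n=2: pose=(9,0,S); sL=60/521, sR=12/89; mL=-5796/46369, mR=2214/46369; mL+mR=-3582/46369 → advance -1; mR−mL=90/521 → turn +1·90°
n=3: pose=(9,1,E); sL=3/26, sR=15/137; mL=-801/7124, mR=108/1781; mL+mR=-369/7124 → advance -1; mR−mL=9/52 → turn +1·90°
n=4: pose=(8,1,N); sL=12/61, sR=60/377; mL=-4092/22997, mR=2694/22997; mL+mR=-1398/22997 → advance -1; mR−mL=18/61 → turn +1·90°
n=5: pose=(8,0,W); sL=10/51, sR=30/137; mL=-1450/6987, mR=605/6987; mL+mR=-845/6987 → advance -1; mR−mL=5/17 → turn +1·90°
n=6: pose=(9,0,S); sL=60/521, sR=12/89; mL=-5796/46369, mR=2214/46369; mL+mR=-3582/46369 → advance -1; mR−mL=90/521 → turn +1·90°

0 12/61 60/377 -4092/22997 2694/22997 8 1 N
1 10/51 30/137 -1450/6987 605/6987 8 0 W
2 60/521 12/89 -5796/46369 2214/46369 9 0 S
3 3/26 15/137 -801/7124 108/1781 9 1 E
4 12/61 60/377 -4092/22997 2694/22997 8 1 N
5 10/51 30/137 -1450/6987 605/6987 8 0 W
6 60/521 12/89 -5796/46369 2214/46369 9 0 S
final 9 1 E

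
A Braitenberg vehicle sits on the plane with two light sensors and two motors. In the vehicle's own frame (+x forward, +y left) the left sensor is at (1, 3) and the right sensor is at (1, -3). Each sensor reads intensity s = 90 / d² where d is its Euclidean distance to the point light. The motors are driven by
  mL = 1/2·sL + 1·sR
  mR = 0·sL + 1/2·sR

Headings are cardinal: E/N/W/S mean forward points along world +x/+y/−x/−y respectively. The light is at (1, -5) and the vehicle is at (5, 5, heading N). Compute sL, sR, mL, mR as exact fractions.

left sensor world pos  = (2, 6); dL² = 122
right sensor world pos = (8, 6); dR² = 170
sL = 90/122 = 45/61
sR = 90/170 = 9/17
mL = 1/2·sL + 1·sR = 1863/2074
mR = 0·sL + 1/2·sR = 9/34

45/61 9/17 1863/2074 9/34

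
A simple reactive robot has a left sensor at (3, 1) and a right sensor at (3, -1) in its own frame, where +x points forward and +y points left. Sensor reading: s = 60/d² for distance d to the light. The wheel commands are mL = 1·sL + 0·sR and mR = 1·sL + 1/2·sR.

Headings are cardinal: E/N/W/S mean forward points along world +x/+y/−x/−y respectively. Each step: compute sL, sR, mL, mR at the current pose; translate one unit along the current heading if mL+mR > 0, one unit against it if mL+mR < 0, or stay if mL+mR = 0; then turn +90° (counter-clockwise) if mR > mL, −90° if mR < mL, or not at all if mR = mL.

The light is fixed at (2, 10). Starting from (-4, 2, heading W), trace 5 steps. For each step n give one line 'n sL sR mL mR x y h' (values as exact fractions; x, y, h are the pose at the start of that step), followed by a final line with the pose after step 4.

0 10/27 6/13 10/27 211/351 -4 2 W
1 60/157 12/37 60/157 3162/5809 -5 2 S
2 3/4 15/29 3/4 117/116 -5 1 E
3 12/17 60/61 12/17 1242/1037 -4 1 N
4 10/27 6/13 10/27 211/351 -4 2 W
final -5 2 S

n=0: pose=(-4,2,W); sL=10/27, sR=6/13; mL=10/27, mR=211/351; mL+mR=341/351 → advance +1; mR−mL=3/13 → turn +1·90°
n=1: pose=(-5,2,S); sL=60/157, sR=12/37; mL=60/157, mR=3162/5809; mL+mR=5382/5809 → advance +1; mR−mL=6/37 → turn +1·90°
n=2: pose=(-5,1,E); sL=3/4, sR=15/29; mL=3/4, mR=117/116; mL+mR=51/29 → advance +1; mR−mL=15/58 → turn +1·90°
n=3: pose=(-4,1,N); sL=12/17, sR=60/61; mL=12/17, mR=1242/1037; mL+mR=1974/1037 → advance +1; mR−mL=30/61 → turn +1·90°
n=4: pose=(-4,2,W); sL=10/27, sR=6/13; mL=10/27, mR=211/351; mL+mR=341/351 → advance +1; mR−mL=3/13 → turn +1·90°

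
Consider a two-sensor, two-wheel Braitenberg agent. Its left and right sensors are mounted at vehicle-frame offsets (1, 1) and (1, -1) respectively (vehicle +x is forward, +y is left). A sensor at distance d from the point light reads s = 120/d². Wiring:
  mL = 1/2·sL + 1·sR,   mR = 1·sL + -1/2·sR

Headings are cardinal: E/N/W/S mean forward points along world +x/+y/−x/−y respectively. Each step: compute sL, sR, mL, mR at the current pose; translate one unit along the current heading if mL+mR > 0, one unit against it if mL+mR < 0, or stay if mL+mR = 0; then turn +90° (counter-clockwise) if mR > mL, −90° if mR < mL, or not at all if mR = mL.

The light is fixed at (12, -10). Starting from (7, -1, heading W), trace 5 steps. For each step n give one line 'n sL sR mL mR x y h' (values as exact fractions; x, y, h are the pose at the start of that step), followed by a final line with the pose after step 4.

n=0: pose=(7,-1,W); sL=6/5, sR=15/17; mL=126/85, mR=129/170; mL+mR=381/170 → advance +1; mR−mL=-123/170 → turn -1·90°
n=1: pose=(6,-1,N); sL=120/149, sR=24/25; mL=5076/3725, mR=1212/3725; mL+mR=6288/3725 → advance +1; mR−mL=-3864/3725 → turn -1·90°
n=2: pose=(6,0,E); sL=60/73, sR=60/53; mL=5970/3869, mR=990/3869; mL+mR=6960/3869 → advance +1; mR−mL=-4980/3869 → turn -1·90°
n=3: pose=(7,0,S); sL=120/97, sR=40/39; mL=6220/3783, mR=2740/3783; mL+mR=8960/3783 → advance +1; mR−mL=-1160/1261 → turn -1·90°
n=4: pose=(7,-1,W); sL=6/5, sR=15/17; mL=126/85, mR=129/170; mL+mR=381/170 → advance +1; mR−mL=-123/170 → turn -1·90°

0 6/5 15/17 126/85 129/170 7 -1 W
1 120/149 24/25 5076/3725 1212/3725 6 -1 N
2 60/73 60/53 5970/3869 990/3869 6 0 E
3 120/97 40/39 6220/3783 2740/3783 7 0 S
4 6/5 15/17 126/85 129/170 7 -1 W
final 6 -1 N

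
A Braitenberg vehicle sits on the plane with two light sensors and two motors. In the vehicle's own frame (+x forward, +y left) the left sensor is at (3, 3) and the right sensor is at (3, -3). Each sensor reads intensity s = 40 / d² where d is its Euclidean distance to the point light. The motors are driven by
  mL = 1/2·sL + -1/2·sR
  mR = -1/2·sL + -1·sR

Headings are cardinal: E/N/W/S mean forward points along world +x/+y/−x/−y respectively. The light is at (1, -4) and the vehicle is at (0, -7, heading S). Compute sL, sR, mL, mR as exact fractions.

left sensor world pos  = (3, -10); dL² = 40
right sensor world pos = (-3, -10); dR² = 52
sL = 40/40 = 1
sR = 40/52 = 10/13
mL = 1/2·sL + -1/2·sR = 3/26
mR = -1/2·sL + -1·sR = -33/26

1 10/13 3/26 -33/26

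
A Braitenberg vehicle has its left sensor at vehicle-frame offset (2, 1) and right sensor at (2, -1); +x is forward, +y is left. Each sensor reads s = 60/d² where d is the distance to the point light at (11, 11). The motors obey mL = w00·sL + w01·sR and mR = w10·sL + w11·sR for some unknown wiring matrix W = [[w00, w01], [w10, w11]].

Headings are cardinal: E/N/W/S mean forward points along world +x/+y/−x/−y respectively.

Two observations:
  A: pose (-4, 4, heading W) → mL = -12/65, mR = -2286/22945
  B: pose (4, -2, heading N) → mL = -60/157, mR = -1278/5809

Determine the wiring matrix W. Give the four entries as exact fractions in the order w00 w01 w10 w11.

obs A: pose=(-4,4,W) → sL=60/353, sR=12/65, mL=-12/65, mR=-2286/22945
obs B: pose=(4,-2,N) → sL=12/37, sR=60/157, mL=-60/157, mR=-1278/5809
sensor matrix S = [[60/353, 12/65], [12/37, 60/157]]; det S = 677376/133287505
solve [mL_A; mL_B] = S·[w00; w01] and [mR_A; mR_B] = S·[w10; w11]:
  w00 = 0, w01 = -1, w10 = 1/2, w11 = -1

0 -1 1/2 -1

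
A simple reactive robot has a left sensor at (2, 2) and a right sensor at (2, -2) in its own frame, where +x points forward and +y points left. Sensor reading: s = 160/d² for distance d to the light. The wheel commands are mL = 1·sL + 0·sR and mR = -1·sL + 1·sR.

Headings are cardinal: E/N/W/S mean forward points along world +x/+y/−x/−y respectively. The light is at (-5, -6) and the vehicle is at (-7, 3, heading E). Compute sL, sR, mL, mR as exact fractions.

left sensor world pos  = (-5, 5); dL² = 121
right sensor world pos = (-5, 1); dR² = 49
sL = 160/121 = 160/121
sR = 160/49 = 160/49
mL = 1·sL + 0·sR = 160/121
mR = -1·sL + 1·sR = 11520/5929

160/121 160/49 160/121 11520/5929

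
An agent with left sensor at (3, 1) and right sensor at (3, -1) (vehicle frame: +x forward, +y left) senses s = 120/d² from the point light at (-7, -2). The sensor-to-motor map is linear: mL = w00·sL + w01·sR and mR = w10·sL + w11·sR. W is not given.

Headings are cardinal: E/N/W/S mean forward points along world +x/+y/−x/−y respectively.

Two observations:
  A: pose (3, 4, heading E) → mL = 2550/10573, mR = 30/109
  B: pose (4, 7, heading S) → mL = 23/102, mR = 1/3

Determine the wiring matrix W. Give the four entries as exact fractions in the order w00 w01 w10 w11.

obs A: pose=(3,4,E) → sL=60/109, sR=60/97, mL=2550/10573, mR=30/109
obs B: pose=(4,7,S) → sL=2/3, sR=15/17, mL=23/102, mR=1/3
sensor matrix S = [[60/109, 60/97], [2/3, 15/17]]; det S = 13180/179741
solve [mL_A; mL_B] = S·[w00; w01] and [mR_A; mR_B] = S·[w10; w11]:
  w00 = 1, w01 = -1/2, w10 = 1/2, w11 = 0

1 -1/2 1/2 0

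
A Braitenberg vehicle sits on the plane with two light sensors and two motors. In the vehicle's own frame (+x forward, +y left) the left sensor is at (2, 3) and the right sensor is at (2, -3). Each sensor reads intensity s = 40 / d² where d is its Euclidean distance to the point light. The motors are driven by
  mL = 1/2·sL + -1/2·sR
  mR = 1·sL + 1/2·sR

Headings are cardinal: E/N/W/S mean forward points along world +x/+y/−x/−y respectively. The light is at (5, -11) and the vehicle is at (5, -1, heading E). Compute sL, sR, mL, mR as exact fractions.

left sensor world pos  = (7, 2); dL² = 173
right sensor world pos = (7, -4); dR² = 53
sL = 40/173 = 40/173
sR = 40/53 = 40/53
mL = 1/2·sL + -1/2·sR = -2400/9169
mR = 1·sL + 1/2·sR = 5580/9169

40/173 40/53 -2400/9169 5580/9169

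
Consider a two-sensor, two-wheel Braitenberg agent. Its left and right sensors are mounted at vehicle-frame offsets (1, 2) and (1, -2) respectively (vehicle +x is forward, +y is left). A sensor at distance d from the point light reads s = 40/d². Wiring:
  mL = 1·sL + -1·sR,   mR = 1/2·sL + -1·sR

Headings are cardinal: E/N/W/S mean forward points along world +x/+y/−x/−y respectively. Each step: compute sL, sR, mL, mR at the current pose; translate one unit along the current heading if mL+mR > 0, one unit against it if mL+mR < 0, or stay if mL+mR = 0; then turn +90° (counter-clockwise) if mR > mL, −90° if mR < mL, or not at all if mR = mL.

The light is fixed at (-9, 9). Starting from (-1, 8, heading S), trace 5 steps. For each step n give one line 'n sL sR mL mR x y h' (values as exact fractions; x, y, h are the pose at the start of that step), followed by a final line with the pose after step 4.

n=0: pose=(-1,8,S); sL=5/13, sR=1; mL=-8/13, mR=-21/26; mL+mR=-37/26 → advance -1; mR−mL=-5/26 → turn -1·90°
n=1: pose=(-1,9,W); sL=40/53, sR=40/53; mL=0, mR=-20/53; mL+mR=-20/53 → advance -1; mR−mL=-20/53 → turn -1·90°
n=2: pose=(0,9,N); sL=4/5, sR=20/61; mL=144/305, mR=22/305; mL+mR=166/305 → advance +1; mR−mL=-2/5 → turn -1·90°
n=3: pose=(0,10,E); sL=40/109, sR=40/101; mL=-320/11009, mR=-2340/11009; mL+mR=-2660/11009 → advance -1; mR−mL=-20/109 → turn -1·90°
n=4: pose=(-1,10,S); sL=2/5, sR=10/9; mL=-32/45, mR=-41/45; mL+mR=-73/45 → advance -1; mR−mL=-1/5 → turn -1·90°

0 5/13 1 -8/13 -21/26 -1 8 S
1 40/53 40/53 0 -20/53 -1 9 W
2 4/5 20/61 144/305 22/305 0 9 N
3 40/109 40/101 -320/11009 -2340/11009 0 10 E
4 2/5 10/9 -32/45 -41/45 -1 10 S
final -1 11 W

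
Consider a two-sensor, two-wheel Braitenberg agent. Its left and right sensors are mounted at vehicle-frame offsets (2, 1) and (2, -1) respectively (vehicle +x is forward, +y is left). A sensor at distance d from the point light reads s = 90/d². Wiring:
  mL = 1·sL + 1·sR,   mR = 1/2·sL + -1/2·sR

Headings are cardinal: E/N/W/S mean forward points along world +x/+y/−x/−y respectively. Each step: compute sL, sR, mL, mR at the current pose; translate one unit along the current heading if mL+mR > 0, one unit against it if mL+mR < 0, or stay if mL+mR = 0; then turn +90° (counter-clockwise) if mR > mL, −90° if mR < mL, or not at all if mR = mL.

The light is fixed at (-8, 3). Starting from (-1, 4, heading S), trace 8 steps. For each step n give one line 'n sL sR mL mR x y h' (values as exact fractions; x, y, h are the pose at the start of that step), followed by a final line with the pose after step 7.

0 18/13 90/37 1836/481 -252/481 -1 4 S
1 45/13 45/13 90/13 0 -1 3 W
2 90/29 90/53 7380/1537 1080/1537 -2 3 N
3 45/34 45/32 1485/544 -45/1088 -2 4 E
4 18/13 90/37 1836/481 -252/481 -1 4 S
5 45/13 45/13 90/13 0 -1 3 W
6 90/29 90/53 7380/1537 1080/1537 -2 3 N
7 45/34 45/32 1485/544 -45/1088 -2 4 E
final -1 4 S

n=0: pose=(-1,4,S); sL=18/13, sR=90/37; mL=1836/481, mR=-252/481; mL+mR=1584/481 → advance +1; mR−mL=-2088/481 → turn -1·90°
n=1: pose=(-1,3,W); sL=45/13, sR=45/13; mL=90/13, mR=0; mL+mR=90/13 → advance +1; mR−mL=-90/13 → turn -1·90°
n=2: pose=(-2,3,N); sL=90/29, sR=90/53; mL=7380/1537, mR=1080/1537; mL+mR=8460/1537 → advance +1; mR−mL=-6300/1537 → turn -1·90°
n=3: pose=(-2,4,E); sL=45/34, sR=45/32; mL=1485/544, mR=-45/1088; mL+mR=2925/1088 → advance +1; mR−mL=-3015/1088 → turn -1·90°
n=4: pose=(-1,4,S); sL=18/13, sR=90/37; mL=1836/481, mR=-252/481; mL+mR=1584/481 → advance +1; mR−mL=-2088/481 → turn -1·90°
n=5: pose=(-1,3,W); sL=45/13, sR=45/13; mL=90/13, mR=0; mL+mR=90/13 → advance +1; mR−mL=-90/13 → turn -1·90°
n=6: pose=(-2,3,N); sL=90/29, sR=90/53; mL=7380/1537, mR=1080/1537; mL+mR=8460/1537 → advance +1; mR−mL=-6300/1537 → turn -1·90°
n=7: pose=(-2,4,E); sL=45/34, sR=45/32; mL=1485/544, mR=-45/1088; mL+mR=2925/1088 → advance +1; mR−mL=-3015/1088 → turn -1·90°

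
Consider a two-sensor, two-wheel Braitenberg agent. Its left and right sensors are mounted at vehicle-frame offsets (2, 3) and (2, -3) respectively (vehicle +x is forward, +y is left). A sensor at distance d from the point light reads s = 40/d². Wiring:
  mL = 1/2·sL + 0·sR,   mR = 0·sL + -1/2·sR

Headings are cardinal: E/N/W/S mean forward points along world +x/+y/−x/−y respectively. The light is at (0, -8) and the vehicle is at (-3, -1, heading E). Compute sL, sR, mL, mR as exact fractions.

40/101 40/17 20/101 -20/17

left sensor world pos  = (-1, 2); dL² = 101
right sensor world pos = (-1, -4); dR² = 17
sL = 40/101 = 40/101
sR = 40/17 = 40/17
mL = 1/2·sL + 0·sR = 20/101
mR = 0·sL + -1/2·sR = -20/17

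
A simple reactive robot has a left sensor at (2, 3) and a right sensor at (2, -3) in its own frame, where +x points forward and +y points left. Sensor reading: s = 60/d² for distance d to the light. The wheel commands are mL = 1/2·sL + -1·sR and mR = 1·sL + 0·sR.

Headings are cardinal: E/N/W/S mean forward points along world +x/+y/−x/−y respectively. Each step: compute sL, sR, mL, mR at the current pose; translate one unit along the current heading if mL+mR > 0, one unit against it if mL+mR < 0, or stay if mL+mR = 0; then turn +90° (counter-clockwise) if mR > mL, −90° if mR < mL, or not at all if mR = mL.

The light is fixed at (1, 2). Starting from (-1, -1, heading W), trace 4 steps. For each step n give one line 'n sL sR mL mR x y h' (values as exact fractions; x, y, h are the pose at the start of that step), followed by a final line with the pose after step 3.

0 15/13 15/4 -165/52 15/13 -1 -1 W
1 60/29 60/41 -510/1189 60/29 0 -1 S
2 30 6/5 69/5 30 0 -2 E
3 60/13 60/13 -30/13 60/13 1 -2 N
final 1 -1 W

n=0: pose=(-1,-1,W); sL=15/13, sR=15/4; mL=-165/52, mR=15/13; mL+mR=-105/52 → advance -1; mR−mL=225/52 → turn +1·90°
n=1: pose=(0,-1,S); sL=60/29, sR=60/41; mL=-510/1189, mR=60/29; mL+mR=1950/1189 → advance +1; mR−mL=2970/1189 → turn +1·90°
n=2: pose=(0,-2,E); sL=30, sR=6/5; mL=69/5, mR=30; mL+mR=219/5 → advance +1; mR−mL=81/5 → turn +1·90°
n=3: pose=(1,-2,N); sL=60/13, sR=60/13; mL=-30/13, mR=60/13; mL+mR=30/13 → advance +1; mR−mL=90/13 → turn +1·90°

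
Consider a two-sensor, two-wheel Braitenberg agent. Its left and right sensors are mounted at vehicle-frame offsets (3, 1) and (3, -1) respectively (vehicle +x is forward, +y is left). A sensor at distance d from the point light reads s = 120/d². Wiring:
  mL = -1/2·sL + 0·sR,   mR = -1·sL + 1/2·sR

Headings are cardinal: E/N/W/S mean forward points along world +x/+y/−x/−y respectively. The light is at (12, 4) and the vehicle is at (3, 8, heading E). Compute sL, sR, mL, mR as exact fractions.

120/61 8/3 -60/61 -116/183

left sensor world pos  = (6, 9); dL² = 61
right sensor world pos = (6, 7); dR² = 45
sL = 120/61 = 120/61
sR = 120/45 = 8/3
mL = -1/2·sL + 0·sR = -60/61
mR = -1·sL + 1/2·sR = -116/183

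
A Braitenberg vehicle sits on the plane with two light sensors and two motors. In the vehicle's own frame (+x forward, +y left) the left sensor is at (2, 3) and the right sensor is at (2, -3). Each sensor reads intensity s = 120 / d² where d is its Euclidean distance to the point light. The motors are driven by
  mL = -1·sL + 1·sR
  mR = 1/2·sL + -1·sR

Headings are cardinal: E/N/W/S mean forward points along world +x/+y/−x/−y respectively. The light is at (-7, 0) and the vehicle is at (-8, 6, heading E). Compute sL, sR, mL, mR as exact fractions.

60/41 12 432/41 -462/41

left sensor world pos  = (-6, 9); dL² = 82
right sensor world pos = (-6, 3); dR² = 10
sL = 120/82 = 60/41
sR = 120/10 = 12
mL = -1·sL + 1·sR = 432/41
mR = 1/2·sL + -1·sR = -462/41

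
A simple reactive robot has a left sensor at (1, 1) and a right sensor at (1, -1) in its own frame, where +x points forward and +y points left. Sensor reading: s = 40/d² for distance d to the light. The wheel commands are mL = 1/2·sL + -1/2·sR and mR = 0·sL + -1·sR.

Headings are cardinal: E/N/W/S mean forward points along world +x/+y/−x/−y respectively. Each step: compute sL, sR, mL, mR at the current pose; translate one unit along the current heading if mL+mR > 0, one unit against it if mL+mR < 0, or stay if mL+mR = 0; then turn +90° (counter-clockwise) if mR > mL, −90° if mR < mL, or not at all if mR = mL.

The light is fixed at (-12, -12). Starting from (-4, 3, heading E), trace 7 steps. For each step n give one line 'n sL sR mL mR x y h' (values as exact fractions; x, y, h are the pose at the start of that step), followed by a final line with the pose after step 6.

n=0: pose=(-4,3,E); sL=40/337, sR=40/277; mL=-1200/93349, mR=-40/277; mL+mR=-14680/93349 → advance -1; mR−mL=-12280/93349 → turn -1·90°
n=1: pose=(-5,3,S); sL=2/13, sR=5/29; mL=-7/754, mR=-5/29; mL+mR=-137/754 → advance -1; mR−mL=-123/754 → turn -1·90°
n=2: pose=(-5,4,W); sL=40/261, sR=8/65; mL=256/16965, mR=-8/65; mL+mR=-1832/16965 → advance -1; mR−mL=-2344/16965 → turn -1·90°
n=3: pose=(-4,4,N); sL=20/169, sR=4/37; mL=32/6253, mR=-4/37; mL+mR=-644/6253 → advance -1; mR−mL=-708/6253 → turn -1·90°
n=4: pose=(-4,3,E); sL=40/337, sR=40/277; mL=-1200/93349, mR=-40/277; mL+mR=-14680/93349 → advance -1; mR−mL=-12280/93349 → turn -1·90°
n=5: pose=(-5,3,S); sL=2/13, sR=5/29; mL=-7/754, mR=-5/29; mL+mR=-137/754 → advance -1; mR−mL=-123/754 → turn -1·90°
n=6: pose=(-5,4,W); sL=40/261, sR=8/65; mL=256/16965, mR=-8/65; mL+mR=-1832/16965 → advance -1; mR−mL=-2344/16965 → turn -1·90°

0 40/337 40/277 -1200/93349 -40/277 -4 3 E
1 2/13 5/29 -7/754 -5/29 -5 3 S
2 40/261 8/65 256/16965 -8/65 -5 4 W
3 20/169 4/37 32/6253 -4/37 -4 4 N
4 40/337 40/277 -1200/93349 -40/277 -4 3 E
5 2/13 5/29 -7/754 -5/29 -5 3 S
6 40/261 8/65 256/16965 -8/65 -5 4 W
final -4 4 N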